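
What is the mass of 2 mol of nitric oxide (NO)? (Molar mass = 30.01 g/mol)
Mass = 2 mol × 30.01 g/mol = 60.02 g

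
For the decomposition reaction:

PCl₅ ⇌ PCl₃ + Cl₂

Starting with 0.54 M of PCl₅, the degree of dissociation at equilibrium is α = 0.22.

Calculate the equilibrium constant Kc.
K_c = 0.0335

x = α·[A]₀ = 0.22 × 0.54 = 0.1188 M dissociated.
At eq: [PCl₅] = 0.54 − 0.1188 = 0.4212 M; [PCl₃] = [Cl₂] = x = 0.1188 M.
Kc = [PCl₃][Cl₂]/[PCl₅] = (0.1188)²/0.4212 = 0.03351.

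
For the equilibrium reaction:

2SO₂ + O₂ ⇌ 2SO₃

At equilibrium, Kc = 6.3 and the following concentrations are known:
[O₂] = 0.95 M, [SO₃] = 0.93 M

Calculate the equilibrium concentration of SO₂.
[SO₂] = 0.3801 M

Kc = ([SO₃]^2) / ([SO₂]^2 × [O₂]) = 6.3
[SO₂]^2 = (product terms)/(Kc · other reactant terms) = 0.8649 / (6.3 · 0.95) = 0.14451
[SO₂] = (0.14451)^(1/2) = 0.3801 M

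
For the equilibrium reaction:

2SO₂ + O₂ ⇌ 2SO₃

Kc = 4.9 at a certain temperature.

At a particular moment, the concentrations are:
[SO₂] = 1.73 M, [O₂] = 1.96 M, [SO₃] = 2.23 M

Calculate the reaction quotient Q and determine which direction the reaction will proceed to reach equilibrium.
Q = 0.848, Q < K, reaction proceeds forward (toward products)

Q = ([SO₃]^2) / ([SO₂]^2 × [O₂])
  = ((2.23)^2) / ((1.73)^2·(1.96)) = 4.9729/5.8661 = 0.8477
Since Q = 0.8477 < Kc = 4.9, the reaction proceeds forward (toward products) to reach equilibrium.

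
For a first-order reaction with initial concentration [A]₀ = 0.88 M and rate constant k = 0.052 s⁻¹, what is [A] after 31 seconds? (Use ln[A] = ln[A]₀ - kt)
0.1755 M

ln[A] = ln[A]₀ - k·t = ln(0.88) - (0.052)·(31) = -0.1278 - 1.6120 = -1.7398
[A] = e^(-1.7398) = 0.1755 M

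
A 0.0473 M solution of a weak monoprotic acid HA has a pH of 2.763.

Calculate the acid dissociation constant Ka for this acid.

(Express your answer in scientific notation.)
K_a = 6.54e-05

[H⁺] = 10^(−pH) = 10^(−2.763) = 1.726e-03 M. For HA ⇌ H⁺ + A⁻, Ka = x²/(C − x) = (1.726e-03)²/(0.0473 − 1.726e-03) = 6.54e-05.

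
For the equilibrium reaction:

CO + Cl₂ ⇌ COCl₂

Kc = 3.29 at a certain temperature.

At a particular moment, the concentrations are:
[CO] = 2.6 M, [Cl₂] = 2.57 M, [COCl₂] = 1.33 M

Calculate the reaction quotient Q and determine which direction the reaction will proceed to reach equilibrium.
Q = 0.199, Q < K, reaction proceeds forward (toward products)

Q = ([COCl₂]) / ([CO] × [Cl₂])
  = ((1.33)) / ((2.6)·(2.57)) = 1.33/6.682 = 0.199
Since Q = 0.199 < Kc = 3.29, the reaction proceeds forward (toward products) to reach equilibrium.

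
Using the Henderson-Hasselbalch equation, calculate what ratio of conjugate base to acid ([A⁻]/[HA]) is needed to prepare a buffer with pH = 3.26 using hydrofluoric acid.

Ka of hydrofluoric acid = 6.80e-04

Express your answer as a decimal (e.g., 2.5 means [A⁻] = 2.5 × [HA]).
[A⁻]/[HA] = 1.237

pKa = −log(6.80e-04) = 3.1675. pH = pKa + log([A⁻]/[HA]). 3.26 = 3.1675 + log(ratio). log(ratio) = 3.26 − 3.1675 = 0.0925. ratio = 10^(0.0925) = 1.237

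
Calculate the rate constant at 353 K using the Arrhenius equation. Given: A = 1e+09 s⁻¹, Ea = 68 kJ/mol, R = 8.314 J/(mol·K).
8.66e-02 s⁻¹

k = A·exp(-Ea/(R·T)) = 1e+09·exp(-68000/(8.314·353)) = 1e+09·exp(-23.1699) = 1e+09·8.6584e-11 = 8.66e-02 s⁻¹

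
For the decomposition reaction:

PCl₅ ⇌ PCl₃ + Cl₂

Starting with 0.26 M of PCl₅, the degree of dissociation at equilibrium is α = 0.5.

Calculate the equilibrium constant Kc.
K_c = 0.1300

x = α·[A]₀ = 0.5 × 0.26 = 0.13 M dissociated.
At eq: [PCl₅] = 0.26 − 0.13 = 0.13 M; [PCl₃] = [Cl₂] = x = 0.13 M.
Kc = [PCl₃][Cl₂]/[PCl₅] = (0.13)²/0.13 = 0.13.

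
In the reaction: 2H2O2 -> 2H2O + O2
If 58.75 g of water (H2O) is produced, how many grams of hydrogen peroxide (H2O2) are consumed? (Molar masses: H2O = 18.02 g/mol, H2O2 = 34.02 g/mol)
Moles of H2O = 58.75 g ÷ 18.02 g/mol = 3.26027 mol
Mole ratio: 2 mol H2O2 / 2 mol H2O
Moles of H2O2 = 3.26027 × (2/2) = 3.26027 mol
Mass of H2O2 = 3.26027 mol × 34.02 g/mol = 110.9 g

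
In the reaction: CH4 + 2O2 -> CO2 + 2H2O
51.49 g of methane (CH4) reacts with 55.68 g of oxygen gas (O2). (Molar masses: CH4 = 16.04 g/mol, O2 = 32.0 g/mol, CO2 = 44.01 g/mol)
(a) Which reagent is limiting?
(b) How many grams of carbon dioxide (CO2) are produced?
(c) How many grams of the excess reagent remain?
(a) O2, (b) 38.29 g, (c) 37.54 g

Moles of CH4 = 51.49 g ÷ 16.04 g/mol = 3.2101 mol
Moles of O2 = 55.68 g ÷ 32.0 g/mol = 1.74 mol
Moles ÷ coefficient: CH4: 3.2101/1 = 3.21, O2: 1.74/2 = 0.87
(a) O2 has the smaller value, so O2 is the limiting reagent.
(b) Moles of CO2 = 1.74 mol O2 × (1/2) = 0.87 mol; mass = 0.87 mol × 44.01 g/mol = 38.29 g
(c) CH4 consumed = 1.74 × (1/2) = 0.87 mol; remaining = 3.2101 − 0.87 = 2.3401 mol; mass = 2.3401 mol × 16.04 g/mol = 37.54 g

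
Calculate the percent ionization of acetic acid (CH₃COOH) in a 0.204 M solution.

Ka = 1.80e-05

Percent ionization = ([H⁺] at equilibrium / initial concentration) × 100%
Percent ionization = 0.935%

Let x = [H⁺]. Ka = x²/(C - x) ⇒ x² + (1.80e-05)x - (1.80e-05)(0.204) = 0. x = 1.9073e-03. Percent = (1.9073e-03/0.204) × 100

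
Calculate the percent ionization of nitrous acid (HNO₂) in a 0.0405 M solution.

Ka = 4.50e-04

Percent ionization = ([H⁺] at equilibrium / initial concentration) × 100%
Percent ionization = 10%

Let x = [H⁺]. Ka = x²/(C - x) ⇒ x² + (4.50e-04)x - (4.50e-04)(0.0405) = 0. x = 4.0500e-03. Percent = (4.0500e-03/0.0405) × 100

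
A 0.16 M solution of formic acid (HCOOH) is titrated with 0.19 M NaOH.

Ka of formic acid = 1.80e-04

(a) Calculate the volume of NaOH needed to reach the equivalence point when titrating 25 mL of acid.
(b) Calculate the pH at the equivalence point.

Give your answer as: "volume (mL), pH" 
V = 21.1 mL, pH = 8.34

(a) At equivalence: moles acid = moles base.
moles acid = 0.16 × 0.025 = 0.004 mol; V_NaOH = 0.004/0.19 = 0.02105 L = 21.1 mL.
(b) At equivalence, all acid → conjugate base A⁻ at [A⁻] = 0.004/0.04605 = 0.08686 M.
Kb = Kw/Ka = 1.0e-14/1.80e-04 = 5.556e-11; [OH⁻] = √(Kb·[A⁻]) = 2.197e-06; pOH = 5.66; pH = 14 − pOH = 8.34.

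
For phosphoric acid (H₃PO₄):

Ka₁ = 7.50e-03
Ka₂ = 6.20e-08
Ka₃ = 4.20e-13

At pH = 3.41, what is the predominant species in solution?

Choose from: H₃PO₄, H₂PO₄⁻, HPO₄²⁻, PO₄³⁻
H₂PO₄⁻

pKa1 = 2.12, pKa2 = 7.21, pKa3 = 12.38. Each pKa is the crossover between adjacent species; pH = 3.41 lies in the region where H₂PO₄⁻ predominates.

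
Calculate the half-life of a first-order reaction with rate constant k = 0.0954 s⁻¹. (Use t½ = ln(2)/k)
7.27 s

t½ = ln(2)/k = 0.6931/0.0954 = 7.27 s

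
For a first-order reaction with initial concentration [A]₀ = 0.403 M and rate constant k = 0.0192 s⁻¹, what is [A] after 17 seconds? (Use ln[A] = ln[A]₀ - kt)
0.2908 M

ln[A] = ln[A]₀ - k·t = ln(0.403) - (0.0192)·(17) = -0.9088 - 0.3264 = -1.2352
[A] = e^(-1.2352) = 0.2908 M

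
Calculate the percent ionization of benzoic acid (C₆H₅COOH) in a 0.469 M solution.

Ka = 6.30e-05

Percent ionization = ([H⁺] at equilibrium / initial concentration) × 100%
Percent ionization = 1.15%

Let x = [H⁺]. Ka = x²/(C - x) ⇒ x² + (6.30e-05)x - (6.30e-05)(0.469) = 0. x = 5.4043e-03. Percent = (5.4043e-03/0.469) × 100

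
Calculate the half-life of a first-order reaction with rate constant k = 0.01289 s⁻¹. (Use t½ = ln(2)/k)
53.77 s

t½ = ln(2)/k = 0.6931/0.01289 = 53.77 s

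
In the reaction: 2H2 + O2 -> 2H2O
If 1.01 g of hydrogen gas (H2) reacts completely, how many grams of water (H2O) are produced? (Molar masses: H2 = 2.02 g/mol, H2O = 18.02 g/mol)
Moles of H2 = 1.01 g ÷ 2.02 g/mol = 0.5 mol
Mole ratio: 2 mol H2O / 2 mol H2
Moles of H2O = 0.5 × (2/2) = 0.5 mol
Mass of H2O = 0.5 mol × 18.02 g/mol = 9.01 g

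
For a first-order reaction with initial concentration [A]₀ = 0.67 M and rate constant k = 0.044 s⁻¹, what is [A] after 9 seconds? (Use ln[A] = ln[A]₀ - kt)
0.4509 M

ln[A] = ln[A]₀ - k·t = ln(0.67) - (0.044)·(9) = -0.4005 - 0.3960 = -0.7965
[A] = e^(-0.7965) = 0.4509 M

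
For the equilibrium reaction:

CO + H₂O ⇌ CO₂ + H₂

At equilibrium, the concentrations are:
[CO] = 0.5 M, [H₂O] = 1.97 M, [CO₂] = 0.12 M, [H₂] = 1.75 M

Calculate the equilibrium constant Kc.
K_c = 0.2132

Kc = ([CO₂] × [H₂]) / ([CO] × [H₂O])
   = ((0.12)·(1.75)) / ((0.5)·(1.97))
   = 0.21 / 0.985 = 0.2132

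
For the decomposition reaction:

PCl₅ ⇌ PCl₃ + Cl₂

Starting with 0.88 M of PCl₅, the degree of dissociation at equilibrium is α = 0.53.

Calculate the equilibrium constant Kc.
K_c = 0.5259

x = α·[A]₀ = 0.53 × 0.88 = 0.4664 M dissociated.
At eq: [PCl₅] = 0.88 − 0.4664 = 0.4136 M; [PCl₃] = [Cl₂] = x = 0.4664 M.
Kc = [PCl₃][Cl₂]/[PCl₅] = (0.4664)²/0.4136 = 0.5259.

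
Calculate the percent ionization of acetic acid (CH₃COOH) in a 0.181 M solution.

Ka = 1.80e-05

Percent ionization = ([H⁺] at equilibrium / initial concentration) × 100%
Percent ionization = 0.992%

Let x = [H⁺]. Ka = x²/(C - x) ⇒ x² + (1.80e-05)x - (1.80e-05)(0.181) = 0. x = 1.7960e-03. Percent = (1.7960e-03/0.181) × 100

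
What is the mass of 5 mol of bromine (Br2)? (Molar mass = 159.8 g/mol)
Mass = 5 mol × 159.8 g/mol = 799 g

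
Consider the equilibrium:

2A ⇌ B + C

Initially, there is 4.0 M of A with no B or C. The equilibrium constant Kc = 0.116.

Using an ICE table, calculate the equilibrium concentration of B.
[B] = 0.810 M

ICE: [A] = 4.0 − 2x, [B] = [C] = x.
Kc = x²/(4.0 − 2x)² = 0.116 ⇒ √Kc = x/(4.0 − 2x).
x = √0.116·4.0/(1 + 2√0.116) = 0.34059·4.0/1.6812 = 0.81036.
[B] = x = 0.810 M.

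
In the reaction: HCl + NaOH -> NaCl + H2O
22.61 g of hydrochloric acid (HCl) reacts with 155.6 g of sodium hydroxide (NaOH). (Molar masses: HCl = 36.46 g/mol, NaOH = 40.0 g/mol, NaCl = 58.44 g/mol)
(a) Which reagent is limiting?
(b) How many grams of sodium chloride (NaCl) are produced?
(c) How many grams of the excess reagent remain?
(a) HCl, (b) 36.24 g, (c) 130.8 g

Moles of HCl = 22.61 g ÷ 36.46 g/mol = 0.620132 mol
Moles of NaOH = 155.6 g ÷ 40.0 g/mol = 3.89 mol
Moles ÷ coefficient: HCl: 0.620132/1 = 0.6201, NaOH: 3.89/1 = 3.89
(a) HCl has the smaller value, so HCl is the limiting reagent.
(b) Moles of NaCl = 0.620132 mol HCl × (1/1) = 0.620132 mol; mass = 0.620132 mol × 58.44 g/mol = 36.24 g
(c) NaOH consumed = 0.620132 × (1/1) = 0.620132 mol; remaining = 3.89 − 0.620132 = 3.26987 mol; mass = 3.26987 mol × 40.0 g/mol = 130.8 g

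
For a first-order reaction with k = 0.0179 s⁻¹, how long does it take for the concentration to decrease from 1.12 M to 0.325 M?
69.12 s

From ln[A] = ln[A]₀ - k·t: t = ln([A]₀/[A])/k = ln(1.12/0.325)/0.0179 = ln(3.4462)/0.0179 = 1.2373/0.0179 = 69.12 s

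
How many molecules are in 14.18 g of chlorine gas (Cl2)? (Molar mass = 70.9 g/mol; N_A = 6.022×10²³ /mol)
Moles = 14.18 g ÷ 70.9 g/mol = 0.2 mol
Molecules = 0.2 mol × 6.022×10²³ /mol = 1.204e+23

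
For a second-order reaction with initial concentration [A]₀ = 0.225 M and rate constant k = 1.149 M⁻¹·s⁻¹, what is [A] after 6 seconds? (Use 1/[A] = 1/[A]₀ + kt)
0.0882 M

1/[A] = 1/[A]₀ + k·t = 1/0.225 + (1.149)·(6) = 4.4444 + 6.8940 = 11.3384
[A] = 1/11.3384 = 0.0882 M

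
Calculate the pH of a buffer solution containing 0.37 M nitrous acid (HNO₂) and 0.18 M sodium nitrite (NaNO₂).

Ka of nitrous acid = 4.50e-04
pH = 3.03

pKa = -log(4.50e-04) = 3.35. pH = pKa + log([A⁻]/[HA]) = 3.35 + log(0.18/0.37)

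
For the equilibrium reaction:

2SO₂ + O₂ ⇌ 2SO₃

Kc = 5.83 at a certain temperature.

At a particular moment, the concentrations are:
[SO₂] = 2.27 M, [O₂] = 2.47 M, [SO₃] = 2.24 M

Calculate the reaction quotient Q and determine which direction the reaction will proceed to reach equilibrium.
Q = 0.394, Q < K, reaction proceeds forward (toward products)

Q = ([SO₃]^2) / ([SO₂]^2 × [O₂])
  = ((2.24)^2) / ((2.27)^2·(2.47)) = 5.0176/12.728 = 0.3942
Since Q = 0.3942 < Kc = 5.83, the reaction proceeds forward (toward products) to reach equilibrium.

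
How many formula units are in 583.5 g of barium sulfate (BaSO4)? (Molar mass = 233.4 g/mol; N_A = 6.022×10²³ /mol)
Moles = 583.5 g ÷ 233.4 g/mol = 2.5 mol
Formula units = 2.5 mol × 6.022×10²³ /mol = 1.506e+24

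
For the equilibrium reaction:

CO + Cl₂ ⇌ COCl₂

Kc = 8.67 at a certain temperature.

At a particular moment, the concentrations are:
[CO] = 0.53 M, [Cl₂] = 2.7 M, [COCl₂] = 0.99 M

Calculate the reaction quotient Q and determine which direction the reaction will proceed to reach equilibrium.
Q = 0.692, Q < K, reaction proceeds forward (toward products)

Q = ([COCl₂]) / ([CO] × [Cl₂])
  = ((0.99)) / ((0.53)·(2.7)) = 0.99/1.431 = 0.6918
Since Q = 0.6918 < Kc = 8.67, the reaction proceeds forward (toward products) to reach equilibrium.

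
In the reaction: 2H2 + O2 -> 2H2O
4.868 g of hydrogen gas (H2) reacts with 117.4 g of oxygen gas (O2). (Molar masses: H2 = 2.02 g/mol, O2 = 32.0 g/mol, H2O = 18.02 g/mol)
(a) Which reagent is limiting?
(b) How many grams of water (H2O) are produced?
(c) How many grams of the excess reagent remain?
(a) H2, (b) 43.43 g, (c) 78.84 g

Moles of H2 = 4.868 g ÷ 2.02 g/mol = 2.4099 mol
Moles of O2 = 117.4 g ÷ 32.0 g/mol = 3.66875 mol
Moles ÷ coefficient: H2: 2.4099/2 = 1.205, O2: 3.66875/1 = 3.669
(a) H2 has the smaller value, so H2 is the limiting reagent.
(b) Moles of H2O = 2.4099 mol H2 × (2/2) = 2.4099 mol; mass = 2.4099 mol × 18.02 g/mol = 43.43 g
(c) O2 consumed = 2.4099 × (1/2) = 1.20495 mol; remaining = 3.66875 − 1.20495 = 2.4638 mol; mass = 2.4638 mol × 32.0 g/mol = 78.84 g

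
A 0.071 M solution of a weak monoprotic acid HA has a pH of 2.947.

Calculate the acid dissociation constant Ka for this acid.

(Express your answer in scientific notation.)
K_a = 1.83e-05

[H⁺] = 10^(−pH) = 10^(−2.947) = 1.130e-03 M. For HA ⇌ H⁺ + A⁻, Ka = x²/(C − x) = (1.130e-03)²/(0.071 − 1.130e-03) = 1.83e-05.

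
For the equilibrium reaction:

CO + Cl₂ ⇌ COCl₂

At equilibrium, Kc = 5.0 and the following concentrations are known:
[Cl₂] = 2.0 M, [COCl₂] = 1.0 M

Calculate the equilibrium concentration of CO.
[CO] = 0.1000 M

Kc = ([COCl₂]) / ([CO] × [Cl₂]) = 5.0
[CO]^1 = (product terms)/(Kc · other reactant terms) = 1 / (5.0 · 2) = 0.1
[CO] = 0.1000 M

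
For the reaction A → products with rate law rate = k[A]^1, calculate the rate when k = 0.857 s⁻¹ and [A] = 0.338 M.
0.2897 M/s

rate = k·[A]^1 = 0.857·(0.338)^1 = 0.857·0.338 = 0.2897 M/s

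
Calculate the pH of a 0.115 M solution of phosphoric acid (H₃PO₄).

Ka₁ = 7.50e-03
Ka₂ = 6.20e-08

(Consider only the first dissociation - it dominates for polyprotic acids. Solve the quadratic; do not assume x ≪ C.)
pH = 1.59

x² + Ka₁·x − Ka₁·C = 0 with Ka₁ = 7.50e-03, C = 0.115.
x = (−Ka₁ + √(Ka₁² + 4·Ka₁·C))/2 = 2.5857e-02 M, so pH = 1.59.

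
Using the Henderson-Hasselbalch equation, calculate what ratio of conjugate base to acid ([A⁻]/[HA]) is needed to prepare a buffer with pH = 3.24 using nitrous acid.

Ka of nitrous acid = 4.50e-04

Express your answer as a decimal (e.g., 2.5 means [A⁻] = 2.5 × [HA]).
[A⁻]/[HA] = 0.782

pKa = −log(4.50e-04) = 3.3468. pH = pKa + log([A⁻]/[HA]). 3.24 = 3.3468 + log(ratio). log(ratio) = 3.24 − 3.3468 = -0.1068. ratio = 10^(-0.1068) = 0.782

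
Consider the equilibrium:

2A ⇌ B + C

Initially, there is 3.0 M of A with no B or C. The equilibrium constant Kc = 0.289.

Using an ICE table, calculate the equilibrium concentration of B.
[B] = 0.777 M

ICE: [A] = 3.0 − 2x, [B] = [C] = x.
Kc = x²/(3.0 − 2x)² = 0.289 ⇒ √Kc = x/(3.0 − 2x).
x = √0.289·3.0/(1 + 2√0.289) = 0.53759·3.0/2.0752 = 0.77717.
[B] = x = 0.777 M.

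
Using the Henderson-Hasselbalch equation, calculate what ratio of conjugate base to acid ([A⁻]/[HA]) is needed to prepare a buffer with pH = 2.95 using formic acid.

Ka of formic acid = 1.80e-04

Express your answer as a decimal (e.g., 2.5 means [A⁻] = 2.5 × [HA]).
[A⁻]/[HA] = 0.160

pKa = −log(1.80e-04) = 3.7447. pH = pKa + log([A⁻]/[HA]). 2.95 = 3.7447 + log(ratio). log(ratio) = 2.95 − 3.7447 = -0.7947. ratio = 10^(-0.7947) = 0.160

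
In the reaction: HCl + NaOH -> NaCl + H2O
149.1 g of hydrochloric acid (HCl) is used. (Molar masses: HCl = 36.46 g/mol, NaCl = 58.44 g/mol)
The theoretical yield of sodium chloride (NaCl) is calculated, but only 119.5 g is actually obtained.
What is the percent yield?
Moles of HCl = 149.1 g ÷ 36.46 g/mol = 4.08941 mol
Mole ratio: 1 mol NaCl / 1 mol HCl
Moles of NaCl = 4.08941 × (1/1) = 4.08941 mol
Theoretical yield = 4.08941 mol × 58.44 g/mol = 238.99 g
Actual yield = 119.5 g
Percent yield = (119.5 / 238.99) × 100% = 50.0%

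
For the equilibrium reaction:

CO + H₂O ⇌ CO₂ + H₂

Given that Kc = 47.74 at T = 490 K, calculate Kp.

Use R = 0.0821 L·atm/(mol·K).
K_p = 47.7400

Δn = (moles gaseous products) − (moles gaseous reactants) = 0
T = 490 K; RT = 0.0821 × 490 = 40.229
Kp = Kc·(RT)^Δn = 47.74 × (40.229)^0 = 47.74 × 1 = 47.7400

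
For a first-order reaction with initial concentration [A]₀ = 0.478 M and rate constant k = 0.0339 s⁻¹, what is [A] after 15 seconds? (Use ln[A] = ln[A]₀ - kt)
0.2875 M

ln[A] = ln[A]₀ - k·t = ln(0.478) - (0.0339)·(15) = -0.7381 - 0.5085 = -1.2466
[A] = e^(-1.2466) = 0.2875 M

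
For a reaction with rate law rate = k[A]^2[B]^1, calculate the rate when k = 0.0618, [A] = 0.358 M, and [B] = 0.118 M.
0.0009346 M/s

rate = k·[A]^2·[B]^1 = 0.0618·(0.358)^2·(0.118)^1 = 0.0618·0.128164·0.118 = 0.0009346 M/s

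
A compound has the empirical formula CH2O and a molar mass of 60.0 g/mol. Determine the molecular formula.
Empirical formula mass of CH2O = 30.03 g/mol
Multiplier = 60.0 / 30.03 ≈ 2
Molecular formula = (CH2O) × 2 = C2H4O2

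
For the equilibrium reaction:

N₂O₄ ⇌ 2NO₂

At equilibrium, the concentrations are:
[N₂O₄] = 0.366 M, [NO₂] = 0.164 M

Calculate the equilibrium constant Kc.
K_c = 0.0735

Kc = ([NO₂]^2) / ([N₂O₄])
   = ((0.164)^2) / ((0.366))
   = 0.026896 / 0.366 = 0.0735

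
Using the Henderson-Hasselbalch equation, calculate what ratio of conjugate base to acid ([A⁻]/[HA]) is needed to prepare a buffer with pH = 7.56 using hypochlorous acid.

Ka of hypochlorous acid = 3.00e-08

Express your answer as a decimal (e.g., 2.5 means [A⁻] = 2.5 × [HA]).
[A⁻]/[HA] = 1.089

pKa = −log(3.00e-08) = 7.5229. pH = pKa + log([A⁻]/[HA]). 7.56 = 7.5229 + log(ratio). log(ratio) = 7.56 − 7.5229 = 0.0371. ratio = 10^(0.0371) = 1.089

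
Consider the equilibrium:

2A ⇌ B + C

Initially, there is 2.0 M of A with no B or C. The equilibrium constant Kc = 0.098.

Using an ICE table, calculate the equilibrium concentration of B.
[B] = 0.385 M

ICE: [A] = 2.0 − 2x, [B] = [C] = x.
Kc = x²/(2.0 − 2x)² = 0.098 ⇒ √Kc = x/(2.0 − 2x).
x = √0.098·2.0/(1 + 2√0.098) = 0.31305·2.0/1.6261 = 0.38503.
[B] = x = 0.385 M.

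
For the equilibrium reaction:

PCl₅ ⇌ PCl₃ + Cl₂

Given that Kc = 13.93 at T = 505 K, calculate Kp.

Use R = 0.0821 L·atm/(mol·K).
K_p = 577.5448

Δn = (moles gaseous products) − (moles gaseous reactants) = 1
T = 505 K; RT = 0.0821 × 505 = 41.4605
Kp = Kc·(RT)^Δn = 13.93 × (41.4605)^1 = 13.93 × 41.4605 = 577.5448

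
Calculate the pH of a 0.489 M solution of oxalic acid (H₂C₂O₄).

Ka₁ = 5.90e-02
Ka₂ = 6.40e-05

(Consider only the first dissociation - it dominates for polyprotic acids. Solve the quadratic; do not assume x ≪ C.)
pH = 0.84

x² + Ka₁·x − Ka₁·C = 0 with Ka₁ = 5.90e-02, C = 0.489.
x = (−Ka₁ + √(Ka₁² + 4·Ka₁·C))/2 = 1.4290e-01 M, so pH = 0.84.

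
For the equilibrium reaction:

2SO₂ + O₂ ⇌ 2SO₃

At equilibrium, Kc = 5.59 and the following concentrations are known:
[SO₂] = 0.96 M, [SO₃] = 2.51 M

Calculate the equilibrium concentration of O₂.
[O₂] = 1.2229 M

Kc = ([SO₃]^2) / ([SO₂]^2 × [O₂]) = 5.59
[O₂]^1 = (product terms)/(Kc · other reactant terms) = 6.3001 / (5.59 · 0.9216) = 1.2229
[O₂] = 1.2229 M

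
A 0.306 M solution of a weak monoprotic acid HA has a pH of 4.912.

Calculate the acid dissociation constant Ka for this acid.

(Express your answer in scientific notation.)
K_a = 4.90e-10

[H⁺] = 10^(−pH) = 10^(−4.912) = 1.225e-05 M. For HA ⇌ H⁺ + A⁻, Ka = x²/(C − x) = (1.225e-05)²/(0.306 − 1.225e-05) = 4.90e-10.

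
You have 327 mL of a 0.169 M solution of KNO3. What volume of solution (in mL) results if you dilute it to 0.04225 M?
Using M₁V₁ = M₂V₂:
0.169 × 327 = 0.04225 × V₂
V₂ = (0.169 × 327) / 0.04225 = 1308 mL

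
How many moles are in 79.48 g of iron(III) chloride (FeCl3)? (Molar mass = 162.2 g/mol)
Moles = 79.48 g ÷ 162.2 g/mol = 0.49 mol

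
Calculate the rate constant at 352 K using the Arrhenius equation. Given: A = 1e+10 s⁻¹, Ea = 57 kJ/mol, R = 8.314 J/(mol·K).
3.48e+01 s⁻¹

k = A·exp(-Ea/(R·T)) = 1e+10·exp(-57000/(8.314·352)) = 1e+10·exp(-19.4770) = 1e+10·3.4773e-09 = 3.48e+01 s⁻¹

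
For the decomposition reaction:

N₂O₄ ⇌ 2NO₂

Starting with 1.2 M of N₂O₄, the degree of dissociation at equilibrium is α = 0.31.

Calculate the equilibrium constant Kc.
K_c = 0.6685

x = α·[A]₀ = 0.31 × 1.2 = 0.372 M dissociated.
At eq: [N₂O₄] = 1.2 − 0.372 = 0.828 M; [NO₂] = 2x = 0.744 M.
Kc = [NO₂]²/[N₂O₄] = (0.744)²/0.828 = 0.6685.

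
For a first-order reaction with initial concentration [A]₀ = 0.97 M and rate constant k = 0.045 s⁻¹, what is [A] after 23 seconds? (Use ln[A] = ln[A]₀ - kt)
0.3446 M

ln[A] = ln[A]₀ - k·t = ln(0.97) - (0.045)·(23) = -0.0305 - 1.0350 = -1.0655
[A] = e^(-1.0655) = 0.3446 M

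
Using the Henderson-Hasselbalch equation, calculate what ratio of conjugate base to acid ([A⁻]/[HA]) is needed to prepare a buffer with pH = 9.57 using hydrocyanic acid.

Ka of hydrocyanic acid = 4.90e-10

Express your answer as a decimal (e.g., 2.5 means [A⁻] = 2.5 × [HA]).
[A⁻]/[HA] = 1.821

pKa = −log(4.90e-10) = 9.3098. pH = pKa + log([A⁻]/[HA]). 9.57 = 9.3098 + log(ratio). log(ratio) = 9.57 − 9.3098 = 0.2602. ratio = 10^(0.2602) = 1.821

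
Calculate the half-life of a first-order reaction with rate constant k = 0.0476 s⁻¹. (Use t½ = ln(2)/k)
14.56 s

t½ = ln(2)/k = 0.6931/0.0476 = 14.56 s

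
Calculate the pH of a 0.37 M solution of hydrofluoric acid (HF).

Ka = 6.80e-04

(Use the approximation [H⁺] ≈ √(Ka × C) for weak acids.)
pH = 1.80

[H⁺] = √(Ka × C) = √(6.80e-04 × 0.37) = 1.5862e-02. pH = -log(1.5862e-02)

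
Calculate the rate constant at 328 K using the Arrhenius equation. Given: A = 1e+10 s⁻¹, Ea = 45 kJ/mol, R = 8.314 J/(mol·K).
6.81e+02 s⁻¹

k = A·exp(-Ea/(R·T)) = 1e+10·exp(-45000/(8.314·328)) = 1e+10·exp(-16.5017) = 1e+10·6.8140e-08 = 6.81e+02 s⁻¹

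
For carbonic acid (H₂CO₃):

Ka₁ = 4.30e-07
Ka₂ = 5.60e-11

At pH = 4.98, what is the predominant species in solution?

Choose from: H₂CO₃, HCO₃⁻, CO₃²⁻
H₂CO₃

pKa1 = 6.37, pKa2 = 10.25. Each pKa is the crossover between adjacent species; pH = 4.98 lies in the region where H₂CO₃ predominates.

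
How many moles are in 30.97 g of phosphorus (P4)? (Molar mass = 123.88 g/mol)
Moles = 30.97 g ÷ 123.88 g/mol = 0.25 mol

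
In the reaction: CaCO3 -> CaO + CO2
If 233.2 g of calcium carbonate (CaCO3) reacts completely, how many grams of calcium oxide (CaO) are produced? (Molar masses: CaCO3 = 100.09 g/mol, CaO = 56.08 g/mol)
Moles of CaCO3 = 233.2 g ÷ 100.09 g/mol = 2.3299 mol
Mole ratio: 1 mol CaO / 1 mol CaCO3
Moles of CaO = 2.3299 × (1/1) = 2.3299 mol
Mass of CaO = 2.3299 mol × 56.08 g/mol = 130.7 g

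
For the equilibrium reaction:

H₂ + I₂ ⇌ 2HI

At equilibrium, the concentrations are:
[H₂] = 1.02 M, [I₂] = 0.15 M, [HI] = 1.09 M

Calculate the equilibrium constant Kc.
K_c = 7.7654

Kc = ([HI]^2) / ([H₂] × [I₂])
   = ((1.09)^2) / ((1.02)·(0.15))
   = 1.1881 / 0.153 = 7.7654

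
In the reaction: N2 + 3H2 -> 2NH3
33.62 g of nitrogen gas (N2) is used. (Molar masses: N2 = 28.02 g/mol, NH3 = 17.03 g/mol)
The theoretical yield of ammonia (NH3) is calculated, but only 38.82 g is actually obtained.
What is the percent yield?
Moles of N2 = 33.62 g ÷ 28.02 g/mol = 1.19986 mol
Mole ratio: 2 mol NH3 / 1 mol N2
Moles of NH3 = 1.19986 × (2/1) = 2.39971 mol
Theoretical yield = 2.39971 mol × 17.03 g/mol = 40.867 g
Actual yield = 38.82 g
Percent yield = (38.82 / 40.867) × 100% = 95.0%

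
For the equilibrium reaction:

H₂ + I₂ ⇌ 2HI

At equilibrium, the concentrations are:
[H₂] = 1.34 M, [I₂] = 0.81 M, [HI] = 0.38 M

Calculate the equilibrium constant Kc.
K_c = 0.1330

Kc = ([HI]^2) / ([H₂] × [I₂])
   = ((0.38)^2) / ((1.34)·(0.81))
   = 0.1444 / 1.0854 = 0.1330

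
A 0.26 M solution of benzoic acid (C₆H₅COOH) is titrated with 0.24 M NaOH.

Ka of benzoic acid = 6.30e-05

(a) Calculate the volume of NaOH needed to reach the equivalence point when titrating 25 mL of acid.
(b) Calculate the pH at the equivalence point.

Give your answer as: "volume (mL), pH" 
V = 27.1 mL, pH = 8.65

(a) At equivalence: moles acid = moles base.
moles acid = 0.26 × 0.025 = 0.0065 mol; V_NaOH = 0.0065/0.24 = 0.02708 L = 27.1 mL.
(b) At equivalence, all acid → conjugate base A⁻ at [A⁻] = 0.0065/0.05208 = 0.1248 M.
Kb = Kw/Ka = 1.0e-14/6.30e-05 = 1.587e-10; [OH⁻] = √(Kb·[A⁻]) = 4.451e-06; pOH = 5.35; pH = 14 − pOH = 8.65.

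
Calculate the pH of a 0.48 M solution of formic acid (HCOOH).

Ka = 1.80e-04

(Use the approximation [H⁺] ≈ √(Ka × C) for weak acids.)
pH = 2.03

[H⁺] = √(Ka × C) = √(1.80e-04 × 0.48) = 9.2952e-03. pH = -log(9.2952e-03)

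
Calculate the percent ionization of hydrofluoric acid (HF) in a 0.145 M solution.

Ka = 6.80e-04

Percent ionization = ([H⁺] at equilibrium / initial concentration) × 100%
Percent ionization = 6.62%

Let x = [H⁺]. Ka = x²/(C - x) ⇒ x² + (6.80e-04)x - (6.80e-04)(0.145) = 0. x = 9.5956e-03. Percent = (9.5956e-03/0.145) × 100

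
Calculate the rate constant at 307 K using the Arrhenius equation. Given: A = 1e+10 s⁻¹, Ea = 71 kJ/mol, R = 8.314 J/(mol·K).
8.30e-03 s⁻¹

k = A·exp(-Ea/(R·T)) = 1e+10·exp(-71000/(8.314·307)) = 1e+10·exp(-27.8170) = 1e+10·8.3031e-13 = 8.30e-03 s⁻¹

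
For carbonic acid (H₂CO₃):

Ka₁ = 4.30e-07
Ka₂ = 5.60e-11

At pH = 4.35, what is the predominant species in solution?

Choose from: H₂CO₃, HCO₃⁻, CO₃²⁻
H₂CO₃

pKa1 = 6.37, pKa2 = 10.25. Each pKa is the crossover between adjacent species; pH = 4.35 lies in the region where H₂CO₃ predominates.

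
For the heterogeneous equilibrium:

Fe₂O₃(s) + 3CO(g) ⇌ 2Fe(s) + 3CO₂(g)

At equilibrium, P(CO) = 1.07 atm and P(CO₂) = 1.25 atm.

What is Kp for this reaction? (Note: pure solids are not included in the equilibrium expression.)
K_p = 1.594

Solids (Fe₂O₃, Fe) are excluded.
Kp = P(CO₂)³/P(CO)³ = (1.25)³/(1.07)³ = 1.953/1.225 = 1.594.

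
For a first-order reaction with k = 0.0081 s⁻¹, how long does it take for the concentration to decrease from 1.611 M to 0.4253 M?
164.42 s

From ln[A] = ln[A]₀ - k·t: t = ln([A]₀/[A])/k = ln(1.611/0.4253)/0.0081 = ln(3.7879)/0.0081 = 1.3318/0.0081 = 164.42 s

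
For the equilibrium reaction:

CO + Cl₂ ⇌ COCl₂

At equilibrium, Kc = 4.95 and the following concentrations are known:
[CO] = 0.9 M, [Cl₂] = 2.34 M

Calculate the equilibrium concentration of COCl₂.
[COCl₂] = 10.4247 M

Kc = ([COCl₂]) / ([CO] × [Cl₂]) = 4.95
[COCl₂]^1 = Kc · (reactant terms)/(other product terms) = 4.95 · 2.106 / 1 = 10.425
[COCl₂] = 10.4247 M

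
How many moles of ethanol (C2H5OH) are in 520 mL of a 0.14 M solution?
Moles = Molarity × Volume (L)
Moles = 0.14 M × 0.52 L = 0.0728 mol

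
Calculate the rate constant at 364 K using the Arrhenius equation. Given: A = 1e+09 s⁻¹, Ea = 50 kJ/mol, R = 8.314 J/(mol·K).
6.68e+01 s⁻¹

k = A·exp(-Ea/(R·T)) = 1e+09·exp(-50000/(8.314·364)) = 1e+09·exp(-16.5218) = 1e+09·6.6781e-08 = 6.68e+01 s⁻¹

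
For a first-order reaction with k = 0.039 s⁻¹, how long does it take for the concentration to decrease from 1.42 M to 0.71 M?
17.77 s

From ln[A] = ln[A]₀ - k·t: t = ln([A]₀/[A])/k = ln(1.42/0.71)/0.039 = ln(2.0000)/0.039 = 0.6931/0.039 = 17.77 s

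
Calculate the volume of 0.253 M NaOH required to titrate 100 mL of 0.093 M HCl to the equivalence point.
V_{base} = 36.8 mL

At equivalence: moles acid = moles base.
moles HCl = 0.093 M × 0.1 L = 0.0093 mol
V_NaOH = 0.0093 mol ÷ 0.253 M = 0.03676 L = 36.8 mL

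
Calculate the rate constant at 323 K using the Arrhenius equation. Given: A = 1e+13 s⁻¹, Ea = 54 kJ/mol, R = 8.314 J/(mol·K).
1.85e+04 s⁻¹

k = A·exp(-Ea/(R·T)) = 1e+13·exp(-54000/(8.314·323)) = 1e+13·exp(-20.1086) = 1e+13·1.8491e-09 = 1.85e+04 s⁻¹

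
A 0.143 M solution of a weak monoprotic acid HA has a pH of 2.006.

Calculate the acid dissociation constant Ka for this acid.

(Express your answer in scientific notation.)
K_a = 7.31e-04

[H⁺] = 10^(−pH) = 10^(−2.006) = 9.863e-03 M. For HA ⇌ H⁺ + A⁻, Ka = x²/(C − x) = (9.863e-03)²/(0.143 − 9.863e-03) = 7.31e-04.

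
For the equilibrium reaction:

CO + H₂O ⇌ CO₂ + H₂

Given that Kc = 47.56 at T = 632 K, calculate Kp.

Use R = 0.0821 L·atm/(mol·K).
K_p = 47.5600

Δn = (moles gaseous products) − (moles gaseous reactants) = 0
T = 632 K; RT = 0.0821 × 632 = 51.8872
Kp = Kc·(RT)^Δn = 47.56 × (51.8872)^0 = 47.56 × 1 = 47.5600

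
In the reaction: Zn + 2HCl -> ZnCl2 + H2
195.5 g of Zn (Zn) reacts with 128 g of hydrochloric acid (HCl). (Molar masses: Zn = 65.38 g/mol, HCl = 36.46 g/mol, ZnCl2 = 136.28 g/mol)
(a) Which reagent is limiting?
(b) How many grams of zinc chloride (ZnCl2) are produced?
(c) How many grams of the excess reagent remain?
(a) HCl, (b) 239.2 g, (c) 80.74 g

Moles of Zn = 195.5 g ÷ 65.38 g/mol = 2.99021 mol
Moles of HCl = 128 g ÷ 36.46 g/mol = 3.5107 mol
Moles ÷ coefficient: Zn: 2.99021/1 = 2.99, HCl: 3.5107/2 = 1.755
(a) HCl has the smaller value, so HCl is the limiting reagent.
(b) Moles of ZnCl2 = 3.5107 mol HCl × (1/2) = 1.75535 mol; mass = 1.75535 mol × 136.28 g/mol = 239.2 g
(c) Zn consumed = 3.5107 × (1/2) = 1.75535 mol; remaining = 2.99021 − 1.75535 = 1.23486 mol; mass = 1.23486 mol × 65.38 g/mol = 80.74 g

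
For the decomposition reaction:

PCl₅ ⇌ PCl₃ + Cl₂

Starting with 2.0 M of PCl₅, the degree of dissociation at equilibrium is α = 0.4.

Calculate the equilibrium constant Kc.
K_c = 0.5333

x = α·[A]₀ = 0.4 × 2.0 = 0.8 M dissociated.
At eq: [PCl₅] = 2.0 − 0.8 = 1.2 M; [PCl₃] = [Cl₂] = x = 0.8 M.
Kc = [PCl₃][Cl₂]/[PCl₅] = (0.8)²/1.2 = 0.5333.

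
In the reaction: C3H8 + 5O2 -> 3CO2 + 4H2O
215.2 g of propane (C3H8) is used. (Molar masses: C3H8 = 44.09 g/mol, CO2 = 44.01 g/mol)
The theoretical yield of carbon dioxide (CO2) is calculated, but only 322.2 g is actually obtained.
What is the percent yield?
Moles of C3H8 = 215.2 g ÷ 44.09 g/mol = 4.88093 mol
Mole ratio: 3 mol CO2 / 1 mol C3H8
Moles of CO2 = 4.88093 × (3/1) = 14.6428 mol
Theoretical yield = 14.6428 mol × 44.01 g/mol = 644.43 g
Actual yield = 322.2 g
Percent yield = (322.2 / 644.43) × 100% = 50.0%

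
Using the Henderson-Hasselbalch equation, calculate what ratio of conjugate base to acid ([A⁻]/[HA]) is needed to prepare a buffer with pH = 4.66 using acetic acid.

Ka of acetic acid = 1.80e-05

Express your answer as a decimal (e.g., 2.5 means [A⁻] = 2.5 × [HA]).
[A⁻]/[HA] = 0.823

pKa = −log(1.80e-05) = 4.7447. pH = pKa + log([A⁻]/[HA]). 4.66 = 4.7447 + log(ratio). log(ratio) = 4.66 − 4.7447 = -0.0847. ratio = 10^(-0.0847) = 0.823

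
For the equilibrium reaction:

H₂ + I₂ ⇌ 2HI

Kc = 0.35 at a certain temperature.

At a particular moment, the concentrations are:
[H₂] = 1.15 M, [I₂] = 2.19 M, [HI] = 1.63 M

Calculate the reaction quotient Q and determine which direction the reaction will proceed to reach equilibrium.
Q = 1.055, Q > K, reaction proceeds reverse (toward reactants)

Q = ([HI]^2) / ([H₂] × [I₂])
  = ((1.63)^2) / ((1.15)·(2.19)) = 2.6569/2.5185 = 1.055
Since Q = 1.055 > Kc = 0.35, the reaction proceeds reverse (toward reactants) to reach equilibrium.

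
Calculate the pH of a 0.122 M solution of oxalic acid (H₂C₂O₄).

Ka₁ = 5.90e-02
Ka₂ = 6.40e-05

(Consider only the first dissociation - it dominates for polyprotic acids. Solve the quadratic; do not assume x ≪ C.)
pH = 1.22

x² + Ka₁·x − Ka₁·C = 0 with Ka₁ = 5.90e-02, C = 0.122.
x = (−Ka₁ + √(Ka₁² + 4·Ka₁·C))/2 = 6.0323e-02 M, so pH = 1.22.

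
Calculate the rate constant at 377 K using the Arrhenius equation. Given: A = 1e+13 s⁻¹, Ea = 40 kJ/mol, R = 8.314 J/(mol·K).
2.87e+07 s⁻¹

k = A·exp(-Ea/(R·T)) = 1e+13·exp(-40000/(8.314·377)) = 1e+13·exp(-12.7617) = 1e+13·2.8686e-06 = 2.87e+07 s⁻¹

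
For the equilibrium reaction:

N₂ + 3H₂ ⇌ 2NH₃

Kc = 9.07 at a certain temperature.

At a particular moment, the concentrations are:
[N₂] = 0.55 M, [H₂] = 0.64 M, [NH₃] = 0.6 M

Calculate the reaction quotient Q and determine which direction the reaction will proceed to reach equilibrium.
Q = 2.497, Q < K, reaction proceeds forward (toward products)

Q = ([NH₃]^2) / ([N₂] × [H₂]^3)
  = ((0.6)^2) / ((0.55)·(0.64)^3) = 0.36/0.14418 = 2.497
Since Q = 2.497 < Kc = 9.07, the reaction proceeds forward (toward products) to reach equilibrium.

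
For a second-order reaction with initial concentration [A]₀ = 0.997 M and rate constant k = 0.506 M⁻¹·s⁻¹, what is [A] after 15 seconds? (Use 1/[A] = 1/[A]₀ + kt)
0.1164 M

1/[A] = 1/[A]₀ + k·t = 1/0.997 + (0.506)·(15) = 1.0030 + 7.5900 = 8.5930
[A] = 1/8.5930 = 0.1164 M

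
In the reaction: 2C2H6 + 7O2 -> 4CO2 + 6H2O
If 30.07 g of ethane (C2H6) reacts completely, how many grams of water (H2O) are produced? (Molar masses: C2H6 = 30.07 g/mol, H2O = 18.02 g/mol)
Moles of C2H6 = 30.07 g ÷ 30.07 g/mol = 1 mol
Mole ratio: 6 mol H2O / 2 mol C2H6
Moles of H2O = 1 × (6/2) = 3 mol
Mass of H2O = 3 mol × 18.02 g/mol = 54.06 g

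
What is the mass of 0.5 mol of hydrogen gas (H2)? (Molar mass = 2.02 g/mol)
Mass = 0.5 mol × 2.02 g/mol = 1.01 g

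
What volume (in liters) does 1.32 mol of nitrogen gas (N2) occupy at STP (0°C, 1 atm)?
At STP, 1 mol of gas occupies 22.4 L
Volume = 1.32 mol × 22.4 L/mol = 29.57 L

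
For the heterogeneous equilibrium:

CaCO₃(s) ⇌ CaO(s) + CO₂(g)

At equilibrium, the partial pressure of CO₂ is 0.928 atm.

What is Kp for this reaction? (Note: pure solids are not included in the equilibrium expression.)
K_p = 0.928

Solids (CaCO₃, CaO) have activity 1 and are excluded.
Kp = P(CO₂) = 0.928.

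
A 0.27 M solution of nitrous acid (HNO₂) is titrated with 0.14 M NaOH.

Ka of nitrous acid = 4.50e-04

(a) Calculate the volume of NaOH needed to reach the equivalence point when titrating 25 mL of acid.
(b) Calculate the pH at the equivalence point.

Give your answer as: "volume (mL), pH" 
V = 48.2 mL, pH = 8.16

(a) At equivalence: moles acid = moles base.
moles acid = 0.27 × 0.025 = 0.00675 mol; V_NaOH = 0.00675/0.14 = 0.04821 L = 48.2 mL.
(b) At equivalence, all acid → conjugate base A⁻ at [A⁻] = 0.00675/0.07321 = 0.0922 M.
Kb = Kw/Ka = 1.0e-14/4.50e-04 = 2.222e-11; [OH⁻] = √(Kb·[A⁻]) = 1.431e-06; pOH = 5.84; pH = 14 − pOH = 8.16.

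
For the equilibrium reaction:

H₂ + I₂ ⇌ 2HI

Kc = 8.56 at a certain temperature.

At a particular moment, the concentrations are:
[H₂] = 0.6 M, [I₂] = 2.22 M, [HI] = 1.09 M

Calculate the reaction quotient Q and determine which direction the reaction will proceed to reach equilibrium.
Q = 0.892, Q < K, reaction proceeds forward (toward products)

Q = ([HI]^2) / ([H₂] × [I₂])
  = ((1.09)^2) / ((0.6)·(2.22)) = 1.1881/1.332 = 0.892
Since Q = 0.892 < Kc = 8.56, the reaction proceeds forward (toward products) to reach equilibrium.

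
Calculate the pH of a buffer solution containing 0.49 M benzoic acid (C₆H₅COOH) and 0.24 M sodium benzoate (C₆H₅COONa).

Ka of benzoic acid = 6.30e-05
pH = 3.89

pKa = -log(6.30e-05) = 4.20. pH = pKa + log([A⁻]/[HA]) = 4.20 + log(0.24/0.49)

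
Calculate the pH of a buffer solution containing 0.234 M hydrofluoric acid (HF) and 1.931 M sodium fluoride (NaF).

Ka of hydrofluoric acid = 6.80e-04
pH = 4.08

pKa = -log(6.80e-04) = 3.17. pH = pKa + log([A⁻]/[HA]) = 3.17 + log(1.931/0.234)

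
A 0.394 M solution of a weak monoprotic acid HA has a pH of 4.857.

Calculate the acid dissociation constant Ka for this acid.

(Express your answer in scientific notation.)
K_a = 4.90e-10

[H⁺] = 10^(−pH) = 10^(−4.857) = 1.390e-05 M. For HA ⇌ H⁺ + A⁻, Ka = x²/(C − x) = (1.390e-05)²/(0.394 − 1.390e-05) = 4.90e-10.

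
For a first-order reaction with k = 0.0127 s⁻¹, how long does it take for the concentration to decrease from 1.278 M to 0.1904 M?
149.92 s

From ln[A] = ln[A]₀ - k·t: t = ln([A]₀/[A])/k = ln(1.278/0.1904)/0.0127 = ln(6.7122)/0.0127 = 1.9039/0.0127 = 149.92 s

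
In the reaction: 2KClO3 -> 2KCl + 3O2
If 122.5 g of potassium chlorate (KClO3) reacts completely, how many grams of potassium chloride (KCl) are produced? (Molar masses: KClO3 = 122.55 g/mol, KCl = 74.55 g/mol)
Moles of KClO3 = 122.5 g ÷ 122.55 g/mol = 0.999592 mol
Mole ratio: 2 mol KCl / 2 mol KClO3
Moles of KCl = 0.999592 × (2/2) = 0.999592 mol
Mass of KCl = 0.999592 mol × 74.55 g/mol = 74.52 g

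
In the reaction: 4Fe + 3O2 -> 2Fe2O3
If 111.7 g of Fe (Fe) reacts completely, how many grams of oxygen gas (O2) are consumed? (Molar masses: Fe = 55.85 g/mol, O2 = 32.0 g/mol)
Moles of Fe = 111.7 g ÷ 55.85 g/mol = 2 mol
Mole ratio: 3 mol O2 / 4 mol Fe
Moles of O2 = 2 × (3/4) = 1.5 mol
Mass of O2 = 1.5 mol × 32.0 g/mol = 48 g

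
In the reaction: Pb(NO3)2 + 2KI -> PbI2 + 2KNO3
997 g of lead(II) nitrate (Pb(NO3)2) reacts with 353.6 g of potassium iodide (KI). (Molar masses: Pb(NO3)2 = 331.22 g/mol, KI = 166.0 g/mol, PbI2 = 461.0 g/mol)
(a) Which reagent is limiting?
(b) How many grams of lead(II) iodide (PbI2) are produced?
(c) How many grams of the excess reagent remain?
(a) KI, (b) 491 g, (c) 644.2 g

Moles of Pb(NO3)2 = 997 g ÷ 331.22 g/mol = 3.01008 mol
Moles of KI = 353.6 g ÷ 166.0 g/mol = 2.13012 mol
Moles ÷ coefficient: Pb(NO3)2: 3.01008/1 = 3.01, KI: 2.13012/2 = 1.065
(a) KI has the smaller value, so KI is the limiting reagent.
(b) Moles of PbI2 = 2.13012 mol KI × (1/2) = 1.06506 mol; mass = 1.06506 mol × 461.0 g/mol = 491 g
(c) Pb(NO3)2 consumed = 2.13012 × (1/2) = 1.06506 mol; remaining = 3.01008 − 1.06506 = 1.94502 mol; mass = 1.94502 mol × 331.22 g/mol = 644.2 g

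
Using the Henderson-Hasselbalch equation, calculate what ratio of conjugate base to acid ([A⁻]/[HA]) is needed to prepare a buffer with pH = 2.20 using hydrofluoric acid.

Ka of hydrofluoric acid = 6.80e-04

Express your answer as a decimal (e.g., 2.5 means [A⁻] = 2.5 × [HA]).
[A⁻]/[HA] = 0.108

pKa = −log(6.80e-04) = 3.1675. pH = pKa + log([A⁻]/[HA]). 2.20 = 3.1675 + log(ratio). log(ratio) = 2.20 − 3.1675 = -0.9675. ratio = 10^(-0.9675) = 0.108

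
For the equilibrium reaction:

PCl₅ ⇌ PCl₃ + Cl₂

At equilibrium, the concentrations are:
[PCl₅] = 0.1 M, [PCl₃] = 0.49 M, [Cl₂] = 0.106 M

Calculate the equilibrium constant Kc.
K_c = 0.5194

Kc = ([PCl₃] × [Cl₂]) / ([PCl₅])
   = ((0.49)·(0.106)) / ((0.1))
   = 0.05194 / 0.1 = 0.5194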